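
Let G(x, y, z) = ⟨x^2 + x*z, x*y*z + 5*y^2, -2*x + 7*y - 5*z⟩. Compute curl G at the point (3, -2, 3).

(13, 5, -6)

(∇×G)₁ = ∂G₃/∂y − ∂G₂/∂z = -x*y + 7
(∇×G)₂ = ∂G₁/∂z − ∂G₃/∂x = x + 2
(∇×G)₃ = ∂G₂/∂x − ∂G₁/∂y = y*z
∇×G = (-x*y + 7, x + 2, y*z)
At (3, -2, 3): (13, 5, -6).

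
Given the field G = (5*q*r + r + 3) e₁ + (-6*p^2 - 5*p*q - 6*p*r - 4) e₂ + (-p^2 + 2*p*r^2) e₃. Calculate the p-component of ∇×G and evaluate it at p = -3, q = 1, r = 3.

-18

(∇×G)_1 = ∂G₃/∂q − ∂G₂/∂r
= 0 − (-6*p)
= 6*p
At (-3, 1, 3): -18.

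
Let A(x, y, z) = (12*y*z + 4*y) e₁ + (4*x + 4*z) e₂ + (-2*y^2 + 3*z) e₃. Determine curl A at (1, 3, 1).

(∇×A)₁ = ∂A₃/∂y − ∂A₂/∂z = -4*y - 4
(∇×A)₂ = ∂A₁/∂z − ∂A₃/∂x = 12*y
(∇×A)₃ = ∂A₂/∂x − ∂A₁/∂y = -12*z
∇×A = (-4*y - 4, 12*y, -12*z)
At (1, 3, 1): (-16, 36, -12).

(-16, 36, -12)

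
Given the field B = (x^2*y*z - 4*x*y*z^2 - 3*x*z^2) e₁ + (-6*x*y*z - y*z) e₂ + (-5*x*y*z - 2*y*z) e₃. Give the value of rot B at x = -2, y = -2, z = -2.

(6, 52, -48)

(∇×B)₁ = ∂B₃/∂y − ∂B₂/∂z = 6*x*y - 5*x*z + y - 2*z
(∇×B)₂ = ∂B₁/∂z − ∂B₃/∂x = x^2*y - 8*x*y*z - 6*x*z + 5*y*z
(∇×B)₃ = ∂B₂/∂x − ∂B₁/∂y = -x^2*z + 4*x*z^2 - 6*y*z
∇×B = (6*x*y - 5*x*z + y - 2*z, x^2*y - 8*x*y*z - 6*x*z + 5*y*z, -x^2*z + 4*x*z^2 - 6*y*z)
At (-2, -2, -2): (6, 52, -48).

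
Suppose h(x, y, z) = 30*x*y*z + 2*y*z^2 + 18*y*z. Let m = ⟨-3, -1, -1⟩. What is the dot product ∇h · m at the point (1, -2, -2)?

∂h/∂x = 30*y*z
∂h/∂y = 30*x*z + 2*z^2 + 18*z
∂h/∂z = 30*x*y + 4*y*z + 18*y
∇h at (1, -2, -2) = (120, -88, -80)
∇h · m = (120)(-3) + (-88)(-1) + (-80)(-1) = -192

-192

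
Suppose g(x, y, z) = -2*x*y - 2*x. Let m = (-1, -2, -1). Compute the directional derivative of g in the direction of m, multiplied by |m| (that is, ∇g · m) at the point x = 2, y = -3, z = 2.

∂g/∂x = -2*y - 2
∂g/∂y = -2*x
∂g/∂z = 0
∇g at (2, -3, 2) = (4, -4, 0)
∇g · m = (4)(-1) + (-4)(-2) + (0)(-1) = 4

4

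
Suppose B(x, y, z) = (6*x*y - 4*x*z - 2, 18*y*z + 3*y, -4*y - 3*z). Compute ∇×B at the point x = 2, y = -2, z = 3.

(32, -8, -12)

(∇×B)₁ = ∂B₃/∂y − ∂B₂/∂z = -18*y - 4
(∇×B)₂ = ∂B₁/∂z − ∂B₃/∂x = -4*x
(∇×B)₃ = ∂B₂/∂x − ∂B₁/∂y = -6*x
∇×B = (-18*y - 4, -4*x, -6*x)
At (2, -2, 3): (32, -8, -12).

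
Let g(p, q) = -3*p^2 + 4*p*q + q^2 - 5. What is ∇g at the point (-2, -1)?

∂g/∂p = -6*p + 4*q
∂g/∂q = 4*p + 2*q
∇g = (-6*p + 4*q, 4*p + 2*q)
At (-2, -1): (8, -10).

(8, -10)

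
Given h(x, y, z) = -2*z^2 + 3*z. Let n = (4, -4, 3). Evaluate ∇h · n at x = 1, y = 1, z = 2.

-15

∂h/∂x = 0
∂h/∂y = 0
∂h/∂z = -4*z + 3
∇h at (1, 1, 2) = (0, 0, -5)
∇h · n = (0)(4) + (0)(-4) + (-5)(3) = -15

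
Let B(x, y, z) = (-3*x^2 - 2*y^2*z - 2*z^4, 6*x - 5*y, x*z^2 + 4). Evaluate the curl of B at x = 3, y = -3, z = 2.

(∇×B)₁ = ∂B₃/∂y − ∂B₂/∂z = 0
(∇×B)₂ = ∂B₁/∂z − ∂B₃/∂x = -2*y^2 - 8*z^3 - z^2
(∇×B)₃ = ∂B₂/∂x − ∂B₁/∂y = 4*y*z + 6
∇×B = (0, -2*y^2 - 8*z^3 - z^2, 4*y*z + 6)
At (3, -3, 2): (0, -86, -18).

(0, -86, -18)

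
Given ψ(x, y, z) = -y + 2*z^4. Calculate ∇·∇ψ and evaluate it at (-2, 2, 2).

∂²ψ/∂x² = 0
∂²ψ/∂y² = 0
∂²ψ/∂z² = 24*z^2
∇²ψ = 24*z^2
At (-2, 2, 2): 96.

96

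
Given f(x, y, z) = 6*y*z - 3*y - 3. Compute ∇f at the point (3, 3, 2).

∂f/∂x = 0
∂f/∂y = 6*z - 3
∂f/∂z = 6*y
∇f = (0, 6*z - 3, 6*y)
At (3, 3, 2): (0, 9, 18).

(0, 9, 18)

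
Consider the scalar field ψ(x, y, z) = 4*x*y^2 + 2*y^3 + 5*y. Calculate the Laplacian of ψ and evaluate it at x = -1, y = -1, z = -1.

∂²ψ/∂x² = 0
∂²ψ/∂y² = 4*(2*x + 3*y)
∂²ψ/∂z² = 0
∇²ψ = 8*x + 12*y
At (-1, -1, -1): -20.

-20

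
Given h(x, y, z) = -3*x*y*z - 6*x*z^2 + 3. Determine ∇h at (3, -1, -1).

(-9, 9, 45)

∂h/∂x = -3*y*z - 6*z^2
∂h/∂y = -3*x*z
∂h/∂z = -3*x*y - 12*x*z
∇h = (-3*y*z - 6*z^2, -3*x*z, -3*x*y - 12*x*z)
At (3, -1, -1): (-9, 9, 45).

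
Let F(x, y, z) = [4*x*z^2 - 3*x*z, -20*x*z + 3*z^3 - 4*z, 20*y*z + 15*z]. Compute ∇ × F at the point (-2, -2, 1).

(∇×F)₁ = ∂F₃/∂y − ∂F₂/∂z = 20*x - 9*z^2 + 20*z + 4
(∇×F)₂ = ∂F₁/∂z − ∂F₃/∂x = 8*x*z - 3*x
(∇×F)₃ = ∂F₂/∂x − ∂F₁/∂y = -20*z
∇×F = (20*x - 9*z^2 + 20*z + 4, 8*x*z - 3*x, -20*z)
At (-2, -2, 1): (-25, -10, -20).

(-25, -10, -20)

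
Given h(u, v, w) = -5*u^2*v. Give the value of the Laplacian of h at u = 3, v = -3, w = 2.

30

∂²h/∂u² = -10*v
∂²h/∂v² = 0
∂²h/∂w² = 0
∇²h = -10*v
At (3, -3, 2): 30.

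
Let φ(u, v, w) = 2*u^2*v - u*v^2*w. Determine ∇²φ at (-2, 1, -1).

0

∂²φ/∂u² = 4*v
∂²φ/∂v² = -2*u*w
∂²φ/∂w² = 0
∇²φ = -2*u*w + 4*v
At (-2, 1, -1): 0.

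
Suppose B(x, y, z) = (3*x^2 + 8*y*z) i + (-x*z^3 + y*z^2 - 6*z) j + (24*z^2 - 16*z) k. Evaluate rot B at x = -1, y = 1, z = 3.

(∇×B)₁ = ∂B₃/∂y − ∂B₂/∂z = 3*x*z^2 - 2*y*z + 6
(∇×B)₂ = ∂B₁/∂z − ∂B₃/∂x = 8*y
(∇×B)₃ = ∂B₂/∂x − ∂B₁/∂y = -z^3 - 8*z
∇×B = (3*x*z^2 - 2*y*z + 6, 8*y, -z^3 - 8*z)
At (-1, 1, 3): (-27, 8, -51).

(-27, 8, -51)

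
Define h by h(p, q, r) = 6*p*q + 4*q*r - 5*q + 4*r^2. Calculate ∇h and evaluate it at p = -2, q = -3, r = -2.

∂h/∂p = 6*q
∂h/∂q = 6*p + 4*r - 5
∂h/∂r = 4*q + 8*r
∇h = (6*q, 6*p + 4*r - 5, 4*q + 8*r)
At (-2, -3, -2): (-18, -25, -28).

(-18, -25, -28)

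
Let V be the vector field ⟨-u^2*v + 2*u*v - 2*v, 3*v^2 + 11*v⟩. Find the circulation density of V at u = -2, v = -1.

∂V₂/∂u = 0
∂V₁/∂v = -u^2 + 2*u - 2
Scalar curl = u^2 - 2*u + 2
At (-2, -1): 10.

10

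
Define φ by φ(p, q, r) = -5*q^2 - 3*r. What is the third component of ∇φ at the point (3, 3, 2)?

-3

(∇φ)_3 = ∂φ/∂r = -3
At (3, 3, 2): -3.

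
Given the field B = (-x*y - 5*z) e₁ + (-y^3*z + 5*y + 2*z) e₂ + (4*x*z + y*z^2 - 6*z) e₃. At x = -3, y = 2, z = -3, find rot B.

(15, 7, -3)

(∇×B)₁ = ∂B₃/∂y − ∂B₂/∂z = y^3 + z^2 - 2
(∇×B)₂ = ∂B₁/∂z − ∂B₃/∂x = -4*z - 5
(∇×B)₃ = ∂B₂/∂x − ∂B₁/∂y = x
∇×B = (y^3 + z^2 - 2, -4*z - 5, x)
At (-3, 2, -3): (15, 7, -3).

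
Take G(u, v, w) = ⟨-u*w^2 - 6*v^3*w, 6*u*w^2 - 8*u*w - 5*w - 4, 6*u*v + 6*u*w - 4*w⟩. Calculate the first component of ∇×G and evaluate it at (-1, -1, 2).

(∇×G)_1 = ∂G₃/∂v − ∂G₂/∂w
= 6*u − (12*u*w - 8*u - 5)
= -12*u*w + 14*u + 5
At (-1, -1, 2): 15.

15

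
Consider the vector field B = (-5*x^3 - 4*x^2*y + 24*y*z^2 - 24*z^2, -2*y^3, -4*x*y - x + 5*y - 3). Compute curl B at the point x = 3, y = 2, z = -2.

(∇×B)₁ = ∂B₃/∂y − ∂B₂/∂z = -4*x + 5
(∇×B)₂ = ∂B₁/∂z − ∂B₃/∂x = 48*y*z + 4*y - 48*z + 1
(∇×B)₃ = ∂B₂/∂x − ∂B₁/∂y = 4*x^2 - 24*z^2
∇×B = (-4*x + 5, 48*y*z + 4*y - 48*z + 1, 4*x^2 - 24*z^2)
At (3, 2, -2): (-7, -87, -60).

(-7, -87, -60)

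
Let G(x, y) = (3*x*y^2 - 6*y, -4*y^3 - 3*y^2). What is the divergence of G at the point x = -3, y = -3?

∂G₁/∂x = 3*y^2
∂G₂/∂y = -12*y^2 - 6*y
∇·G = -9*y^2 - 6*y
At (-3, -3): -63.

-63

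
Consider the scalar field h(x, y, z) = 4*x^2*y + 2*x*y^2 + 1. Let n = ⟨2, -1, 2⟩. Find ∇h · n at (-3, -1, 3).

4

∂h/∂x = 8*x*y + 2*y^2
∂h/∂y = 4*x^2 + 4*x*y
∂h/∂z = 0
∇h at (-3, -1, 3) = (26, 48, 0)
∇h · n = (26)(2) + (48)(-1) + (0)(2) = 4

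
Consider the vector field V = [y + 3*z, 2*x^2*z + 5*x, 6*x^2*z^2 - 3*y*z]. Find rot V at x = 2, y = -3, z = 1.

(∇×V)₁ = ∂V₃/∂y − ∂V₂/∂z = -2*x^2 - 3*z
(∇×V)₂ = ∂V₁/∂z − ∂V₃/∂x = -12*x*z^2 + 3
(∇×V)₃ = ∂V₂/∂x − ∂V₁/∂y = 4*x*z + 4
∇×V = (-2*x^2 - 3*z, -12*x*z^2 + 3, 4*x*z + 4)
At (2, -3, 1): (-11, -21, 12).

(-11, -21, 12)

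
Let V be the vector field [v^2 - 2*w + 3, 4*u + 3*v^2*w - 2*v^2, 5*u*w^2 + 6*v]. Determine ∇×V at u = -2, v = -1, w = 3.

(3, -47, 6)

(∇×V)₁ = ∂V₃/∂v − ∂V₂/∂w = -3*v^2 + 6
(∇×V)₂ = ∂V₁/∂w − ∂V₃/∂u = -5*w^2 - 2
(∇×V)₃ = ∂V₂/∂u − ∂V₁/∂v = -2*v + 4
∇×V = (-3*v^2 + 6, -5*w^2 - 2, -2*v + 4)
At (-2, -1, 3): (3, -47, 6).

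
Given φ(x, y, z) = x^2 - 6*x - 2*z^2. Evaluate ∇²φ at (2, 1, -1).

∂²φ/∂x² = 2
∂²φ/∂y² = 0
∂²φ/∂z² = -4
∇²φ = -2
At (2, 1, -1): -2.

-2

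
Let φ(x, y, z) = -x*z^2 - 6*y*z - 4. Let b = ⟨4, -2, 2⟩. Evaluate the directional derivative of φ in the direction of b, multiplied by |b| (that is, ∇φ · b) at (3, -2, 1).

20

∂φ/∂x = -z^2
∂φ/∂y = -6*z
∂φ/∂z = -2*x*z - 6*y
∇φ at (3, -2, 1) = (-1, -6, 6)
∇φ · b = (-1)(4) + (-6)(-2) + (6)(2) = 20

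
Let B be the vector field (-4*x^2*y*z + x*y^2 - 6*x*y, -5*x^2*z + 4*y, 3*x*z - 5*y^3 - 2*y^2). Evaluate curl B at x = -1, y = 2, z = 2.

(-63, -14, 26)

(∇×B)₁ = ∂B₃/∂y − ∂B₂/∂z = 5*x^2 - 15*y^2 - 4*y
(∇×B)₂ = ∂B₁/∂z − ∂B₃/∂x = -4*x^2*y - 3*z
(∇×B)₃ = ∂B₂/∂x − ∂B₁/∂y = 4*x^2*z - 2*x*y - 10*x*z + 6*x
∇×B = (5*x^2 - 15*y^2 - 4*y, -4*x^2*y - 3*z, 4*x^2*z - 2*x*y - 10*x*z + 6*x)
At (-1, 2, 2): (-63, -14, 26).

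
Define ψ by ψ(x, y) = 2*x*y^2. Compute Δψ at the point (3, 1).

12

∂²ψ/∂x² = 0
∂²ψ/∂y² = 4*x
∇²ψ = 4*x
At (3, 1): 12.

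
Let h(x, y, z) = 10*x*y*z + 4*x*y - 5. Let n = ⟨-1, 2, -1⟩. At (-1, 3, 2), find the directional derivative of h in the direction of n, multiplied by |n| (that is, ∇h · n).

∂h/∂x = 10*y*z + 4*y
∂h/∂y = 10*x*z + 4*x
∂h/∂z = 10*x*y
∇h at (-1, 3, 2) = (72, -24, -30)
∇h · n = (72)(-1) + (-24)(2) + (-30)(-1) = -90

-90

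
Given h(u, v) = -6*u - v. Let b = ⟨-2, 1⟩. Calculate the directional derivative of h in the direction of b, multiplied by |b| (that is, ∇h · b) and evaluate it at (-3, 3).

∂h/∂u = -6
∂h/∂v = -1
∇h at (-3, 3) = (-6, -1)
∇h · b = (-6)(-2) + (-1)(1) = 11

11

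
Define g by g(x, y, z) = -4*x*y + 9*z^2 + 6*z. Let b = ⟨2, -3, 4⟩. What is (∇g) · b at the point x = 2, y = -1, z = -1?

-16

∂g/∂x = -4*y
∂g/∂y = -4*x
∂g/∂z = 18*z + 6
∇g at (2, -1, -1) = (4, -8, -12)
∇g · b = (4)(2) + (-8)(-3) + (-12)(4) = -16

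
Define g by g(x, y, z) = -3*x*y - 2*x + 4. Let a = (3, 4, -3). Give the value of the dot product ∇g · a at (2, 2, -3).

-48

∂g/∂x = -3*y - 2
∂g/∂y = -3*x
∂g/∂z = 0
∇g at (2, 2, -3) = (-8, -6, 0)
∇g · a = (-8)(3) + (-6)(4) + (0)(-3) = -48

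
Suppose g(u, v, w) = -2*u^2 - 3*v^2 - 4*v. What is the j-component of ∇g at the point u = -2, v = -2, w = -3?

8

(∇g)_2 = ∂g/∂v = -6*v - 4
At (-2, -2, -3): 8.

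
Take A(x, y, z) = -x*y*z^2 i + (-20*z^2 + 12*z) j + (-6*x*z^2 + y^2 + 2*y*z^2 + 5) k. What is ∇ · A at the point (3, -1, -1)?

41

∂A₁/∂x = -y*z^2
∂A₂/∂y = 0
∂A₃/∂z = -12*x*z + 4*y*z
∇·A = -12*x*z - y*z^2 + 4*y*z
At (3, -1, -1): 41.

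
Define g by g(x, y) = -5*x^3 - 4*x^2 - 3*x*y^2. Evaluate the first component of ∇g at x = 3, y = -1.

-162

(∇g)_1 = ∂g/∂x = -15*x^2 - 8*x - 3*y^2
At (3, -1): -162.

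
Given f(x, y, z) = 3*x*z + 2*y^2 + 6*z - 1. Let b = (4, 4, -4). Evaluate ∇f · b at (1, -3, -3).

∂f/∂x = 3*z
∂f/∂y = 4*y
∂f/∂z = 3*x + 6
∇f at (1, -3, -3) = (-9, -12, 9)
∇f · b = (-9)(4) + (-12)(4) + (9)(-4) = -120

-120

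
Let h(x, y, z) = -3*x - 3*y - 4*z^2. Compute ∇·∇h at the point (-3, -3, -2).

-8

∂²h/∂x² = 0
∂²h/∂y² = 0
∂²h/∂z² = -8
∇²h = -8
At (-3, -3, -2): -8.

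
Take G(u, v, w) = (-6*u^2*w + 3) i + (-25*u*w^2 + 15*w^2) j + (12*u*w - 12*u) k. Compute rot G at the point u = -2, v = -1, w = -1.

(130, 0, -25)

(∇×G)₁ = ∂G₃/∂v − ∂G₂/∂w = 50*u*w - 30*w
(∇×G)₂ = ∂G₁/∂w − ∂G₃/∂u = -6*u^2 - 12*w + 12
(∇×G)₃ = ∂G₂/∂u − ∂G₁/∂v = -25*w^2
∇×G = (50*u*w - 30*w, -6*u^2 - 12*w + 12, -25*w^2)
At (-2, -1, -1): (130, 0, -25).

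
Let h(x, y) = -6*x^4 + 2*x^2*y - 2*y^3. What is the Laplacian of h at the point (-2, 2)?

-304

∂²h/∂x² = 4*(-18*x^2 + y)
∂²h/∂y² = -12*y
∇²h = -72*x^2 - 8*y
At (-2, 2): -304.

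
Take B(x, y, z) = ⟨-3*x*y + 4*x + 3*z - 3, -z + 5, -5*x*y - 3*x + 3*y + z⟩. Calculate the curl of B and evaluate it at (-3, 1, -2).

(19, 11, -9)

(∇×B)₁ = ∂B₃/∂y − ∂B₂/∂z = -5*x + 4
(∇×B)₂ = ∂B₁/∂z − ∂B₃/∂x = 5*y + 6
(∇×B)₃ = ∂B₂/∂x − ∂B₁/∂y = 3*x
∇×B = (-5*x + 4, 5*y + 6, 3*x)
At (-3, 1, -2): (19, 11, -9).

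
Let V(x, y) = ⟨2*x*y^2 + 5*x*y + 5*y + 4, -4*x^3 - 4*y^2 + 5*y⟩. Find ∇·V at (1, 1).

∂V₁/∂x = 2*y^2 + 5*y
∂V₂/∂y = -8*y + 5
∇·V = 2*y^2 - 3*y + 5
At (1, 1): 4.

4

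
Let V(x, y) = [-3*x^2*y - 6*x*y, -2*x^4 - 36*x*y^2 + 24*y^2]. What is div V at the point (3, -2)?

384

∂V₁/∂x = -6*x*y - 6*y
∂V₂/∂y = -72*x*y + 48*y
∇·V = -78*x*y + 42*y
At (3, -2): 384.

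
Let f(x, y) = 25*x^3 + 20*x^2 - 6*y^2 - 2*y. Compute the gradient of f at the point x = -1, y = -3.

∂f/∂x = 75*x^2 + 40*x
∂f/∂y = -12*y - 2
∇f = (75*x^2 + 40*x, -12*y - 2)
At (-1, -3): (35, 34).

(35, 34)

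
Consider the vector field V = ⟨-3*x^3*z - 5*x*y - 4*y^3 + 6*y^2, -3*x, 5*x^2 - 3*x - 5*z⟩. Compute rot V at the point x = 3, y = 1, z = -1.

(∇×V)₁ = ∂V₃/∂y − ∂V₂/∂z = 0
(∇×V)₂ = ∂V₁/∂z − ∂V₃/∂x = -3*x^3 - 10*x + 3
(∇×V)₃ = ∂V₂/∂x − ∂V₁/∂y = 5*x + 12*y^2 - 12*y - 3
∇×V = (0, -3*x^3 - 10*x + 3, 5*x + 12*y^2 - 12*y - 3)
At (3, 1, -1): (0, -108, 12).

(0, -108, 12)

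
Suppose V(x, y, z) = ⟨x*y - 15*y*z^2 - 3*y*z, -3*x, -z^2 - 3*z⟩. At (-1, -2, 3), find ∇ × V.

(∇×V)₁ = ∂V₃/∂y − ∂V₂/∂z = 0
(∇×V)₂ = ∂V₁/∂z − ∂V₃/∂x = -30*y*z - 3*y
(∇×V)₃ = ∂V₂/∂x − ∂V₁/∂y = -x + 15*z^2 + 3*z - 3
∇×V = (0, -30*y*z - 3*y, -x + 15*z^2 + 3*z - 3)
At (-1, -2, 3): (0, 186, 142).

(0, 186, 142)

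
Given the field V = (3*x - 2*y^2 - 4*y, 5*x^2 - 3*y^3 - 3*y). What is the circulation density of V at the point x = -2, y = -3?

∂V₂/∂x = 10*x
∂V₁/∂y = -4*y - 4
Scalar curl = 10*x + 4*y + 4
At (-2, -3): -28.

-28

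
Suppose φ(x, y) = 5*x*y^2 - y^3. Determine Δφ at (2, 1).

14

∂²φ/∂x² = 0
∂²φ/∂y² = 2*(5*x - 3*y)
∇²φ = 10*x - 6*y
At (2, 1): 14.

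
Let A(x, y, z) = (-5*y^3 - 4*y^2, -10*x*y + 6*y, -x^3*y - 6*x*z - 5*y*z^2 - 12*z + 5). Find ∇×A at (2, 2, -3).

(-53, 6, 56)

(∇×A)₁ = ∂A₃/∂y − ∂A₂/∂z = -x^3 - 5*z^2
(∇×A)₂ = ∂A₁/∂z − ∂A₃/∂x = 3*x^2*y + 6*z
(∇×A)₃ = ∂A₂/∂x − ∂A₁/∂y = 15*y^2 - 2*y
∇×A = (-x^3 - 5*z^2, 3*x^2*y + 6*z, 15*y^2 - 2*y)
At (2, 2, -3): (-53, 6, 56).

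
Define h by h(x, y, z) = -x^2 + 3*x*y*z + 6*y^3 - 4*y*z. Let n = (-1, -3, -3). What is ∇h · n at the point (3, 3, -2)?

∂h/∂x = -2*x + 3*y*z
∂h/∂y = 3*x*z + 18*y^2 - 4*z
∂h/∂z = 3*x*y - 4*y
∇h at (3, 3, -2) = (-24, 152, 15)
∇h · n = (-24)(-1) + (152)(-3) + (15)(-3) = -477

-477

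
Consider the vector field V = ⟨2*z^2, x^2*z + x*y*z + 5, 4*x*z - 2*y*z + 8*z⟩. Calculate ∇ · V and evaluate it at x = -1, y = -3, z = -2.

12

∂V₁/∂x = 0
∂V₂/∂y = x*z
∂V₃/∂z = 4*x - 2*y + 8
∇·V = x*z + 4*x - 2*y + 8
At (-1, -3, -2): 12.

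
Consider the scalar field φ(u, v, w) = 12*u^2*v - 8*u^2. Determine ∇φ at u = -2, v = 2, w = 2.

∂φ/∂u = 24*u*v - 16*u
∂φ/∂v = 12*u^2
∂φ/∂w = 0
∇φ = (24*u*v - 16*u, 12*u^2, 0)
At (-2, 2, 2): (-64, 48, 0).

(-64, 48, 0)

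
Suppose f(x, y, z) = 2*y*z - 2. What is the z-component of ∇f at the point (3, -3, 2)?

(∇f)_3 = ∂f/∂z = 2*y
At (3, -3, 2): -6.

-6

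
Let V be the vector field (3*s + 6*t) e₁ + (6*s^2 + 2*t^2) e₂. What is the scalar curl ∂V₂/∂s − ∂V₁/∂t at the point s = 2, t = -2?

∂V₂/∂s = 12*s
∂V₁/∂t = 6
Scalar curl = 12*s - 6
At (2, -2): 18.

18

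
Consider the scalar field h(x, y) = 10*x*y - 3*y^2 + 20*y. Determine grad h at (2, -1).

(-10, 46)

∂h/∂x = 10*y
∂h/∂y = 10*x - 6*y + 20
∇h = (10*y, 10*x - 6*y + 20)
At (2, -1): (-10, 46).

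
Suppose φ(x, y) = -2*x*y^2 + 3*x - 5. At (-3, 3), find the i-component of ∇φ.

(∇φ)_1 = ∂φ/∂x = -2*y^2 + 3
At (-3, 3): -15.

-15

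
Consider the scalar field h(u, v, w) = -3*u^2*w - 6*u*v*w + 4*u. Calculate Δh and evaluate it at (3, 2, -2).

∂²h/∂u² = -6*w
∂²h/∂v² = 0
∂²h/∂w² = 0
∇²h = -6*w
At (3, 2, -2): 12.

12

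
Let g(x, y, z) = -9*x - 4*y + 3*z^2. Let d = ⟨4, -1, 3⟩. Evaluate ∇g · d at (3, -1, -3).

-86

∂g/∂x = -9
∂g/∂y = -4
∂g/∂z = 6*z
∇g at (3, -1, -3) = (-9, -4, -18)
∇g · d = (-9)(4) + (-4)(-1) + (-18)(3) = -86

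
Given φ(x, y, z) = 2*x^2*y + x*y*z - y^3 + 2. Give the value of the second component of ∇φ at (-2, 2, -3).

(∇φ)_2 = ∂φ/∂y = 2*x^2 + x*z - 3*y^2
At (-2, 2, -3): 2.

2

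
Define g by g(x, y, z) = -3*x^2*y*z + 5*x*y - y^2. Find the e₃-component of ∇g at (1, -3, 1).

9

(∇g)_3 = ∂g/∂z = -3*x^2*y
At (1, -3, 1): 9.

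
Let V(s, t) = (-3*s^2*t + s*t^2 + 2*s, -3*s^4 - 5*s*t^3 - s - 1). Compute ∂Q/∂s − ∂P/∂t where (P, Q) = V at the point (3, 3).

∂V₂/∂s = -12*s^3 - 5*t^3 - 1
∂V₁/∂t = -3*s^2 + 2*s*t
Scalar curl = -12*s^3 + 3*s^2 - 2*s*t - 5*t^3 - 1
At (3, 3): -451.

-451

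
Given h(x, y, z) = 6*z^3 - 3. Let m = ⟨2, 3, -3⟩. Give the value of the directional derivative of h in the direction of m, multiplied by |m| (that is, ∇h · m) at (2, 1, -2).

-216

∂h/∂x = 0
∂h/∂y = 0
∂h/∂z = 18*z^2
∇h at (2, 1, -2) = (0, 0, 72)
∇h · m = (0)(2) + (0)(3) + (72)(-3) = -216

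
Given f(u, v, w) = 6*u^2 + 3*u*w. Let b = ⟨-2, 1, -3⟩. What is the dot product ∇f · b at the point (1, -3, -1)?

∂f/∂u = 12*u + 3*w
∂f/∂v = 0
∂f/∂w = 3*u
∇f at (1, -3, -1) = (9, 0, 3)
∇f · b = (9)(-2) + (0)(1) + (3)(-3) = -27

-27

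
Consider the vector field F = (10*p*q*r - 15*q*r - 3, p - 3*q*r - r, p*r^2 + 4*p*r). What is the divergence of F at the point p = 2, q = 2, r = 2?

∂F₁/∂p = 10*q*r
∂F₂/∂q = -3*r
∂F₃/∂r = 2*p*r + 4*p
∇·F = 2*p*r + 4*p + 10*q*r - 3*r
At (2, 2, 2): 50.

50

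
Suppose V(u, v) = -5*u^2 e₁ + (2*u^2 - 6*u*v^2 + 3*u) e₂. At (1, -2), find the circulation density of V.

∂V₂/∂u = 4*u - 6*v^2 + 3
∂V₁/∂v = 0
Scalar curl = 4*u - 6*v^2 + 3
At (1, -2): -17.

-17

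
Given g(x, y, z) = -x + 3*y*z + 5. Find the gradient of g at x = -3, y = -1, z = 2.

∂g/∂x = -1
∂g/∂y = 3*z
∂g/∂z = 3*y
∇g = (-1, 3*z, 3*y)
At (-3, -1, 2): (-1, 6, -3).

(-1, 6, -3)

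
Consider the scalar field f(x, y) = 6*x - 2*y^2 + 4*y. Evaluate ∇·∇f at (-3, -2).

-4

∂²f/∂x² = 0
∂²f/∂y² = -4
∇²f = -4
At (-3, -2): -4.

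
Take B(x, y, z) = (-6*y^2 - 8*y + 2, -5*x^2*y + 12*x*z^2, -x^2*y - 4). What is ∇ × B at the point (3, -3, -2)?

(135, -18, 110)

(∇×B)₁ = ∂B₃/∂y − ∂B₂/∂z = -x^2 - 24*x*z
(∇×B)₂ = ∂B₁/∂z − ∂B₃/∂x = 2*x*y
(∇×B)₃ = ∂B₂/∂x − ∂B₁/∂y = -10*x*y + 12*y + 12*z^2 + 8
∇×B = (-x^2 - 24*x*z, 2*x*y, -10*x*y + 12*y + 12*z^2 + 8)
At (3, -3, -2): (135, -18, 110).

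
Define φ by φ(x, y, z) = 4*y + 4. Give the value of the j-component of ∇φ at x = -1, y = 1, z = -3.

4

(∇φ)_2 = ∂φ/∂y = 4
At (-1, 1, -3): 4.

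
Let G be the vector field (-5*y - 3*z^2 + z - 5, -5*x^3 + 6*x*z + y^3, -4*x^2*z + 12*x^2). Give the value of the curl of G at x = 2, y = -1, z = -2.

(∇×G)₁ = ∂G₃/∂y − ∂G₂/∂z = -6*x
(∇×G)₂ = ∂G₁/∂z − ∂G₃/∂x = 8*x*z - 24*x - 6*z + 1
(∇×G)₃ = ∂G₂/∂x − ∂G₁/∂y = -15*x^2 + 6*z + 5
∇×G = (-6*x, 8*x*z - 24*x - 6*z + 1, -15*x^2 + 6*z + 5)
At (2, -1, -2): (-12, -67, -67).

(-12, -67, -67)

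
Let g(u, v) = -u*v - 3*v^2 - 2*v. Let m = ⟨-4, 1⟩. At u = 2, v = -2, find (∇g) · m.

∂g/∂u = -v
∂g/∂v = -u - 6*v - 2
∇g at (2, -2) = (2, 8)
∇g · m = (2)(-4) + (8)(1) = 0

0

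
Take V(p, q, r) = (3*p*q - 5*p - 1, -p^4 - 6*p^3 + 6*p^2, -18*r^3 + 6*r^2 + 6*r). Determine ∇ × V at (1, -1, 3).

(0, 0, -13)

(∇×V)₁ = ∂V₃/∂q − ∂V₂/∂r = 0
(∇×V)₂ = ∂V₁/∂r − ∂V₃/∂p = 0
(∇×V)₃ = ∂V₂/∂p − ∂V₁/∂q = -4*p^3 - 18*p^2 + 9*p
∇×V = (0, 0, -4*p^3 - 18*p^2 + 9*p)
At (1, -1, 3): (0, 0, -13).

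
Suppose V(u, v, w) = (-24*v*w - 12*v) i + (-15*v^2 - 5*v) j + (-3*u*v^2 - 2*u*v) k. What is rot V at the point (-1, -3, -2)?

(∇×V)₁ = ∂V₃/∂v − ∂V₂/∂w = -6*u*v - 2*u
(∇×V)₂ = ∂V₁/∂w − ∂V₃/∂u = 3*v^2 - 22*v
(∇×V)₃ = ∂V₂/∂u − ∂V₁/∂v = 24*w + 12
∇×V = (-6*u*v - 2*u, 3*v^2 - 22*v, 24*w + 12)
At (-1, -3, -2): (-16, 93, -36).

(-16, 93, -36)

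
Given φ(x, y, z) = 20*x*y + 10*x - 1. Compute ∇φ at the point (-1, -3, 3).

∂φ/∂x = 20*y + 10
∂φ/∂y = 20*x
∂φ/∂z = 0
∇φ = (20*y + 10, 20*x, 0)
At (-1, -3, 3): (-50, -20, 0).

(-50, -20, 0)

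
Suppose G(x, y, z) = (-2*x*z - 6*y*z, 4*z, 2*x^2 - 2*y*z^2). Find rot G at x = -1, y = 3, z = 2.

(-12, -12, 12)

(∇×G)₁ = ∂G₃/∂y − ∂G₂/∂z = -2*z^2 - 4
(∇×G)₂ = ∂G₁/∂z − ∂G₃/∂x = -6*x - 6*y
(∇×G)₃ = ∂G₂/∂x − ∂G₁/∂y = 6*z
∇×G = (-2*z^2 - 4, -6*x - 6*y, 6*z)
At (-1, 3, 2): (-12, -12, 12).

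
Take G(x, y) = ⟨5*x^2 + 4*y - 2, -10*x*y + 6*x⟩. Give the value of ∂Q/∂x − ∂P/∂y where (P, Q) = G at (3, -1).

12

∂G₂/∂x = -10*y + 6
∂G₁/∂y = 4
Scalar curl = -10*y + 2
At (3, -1): 12.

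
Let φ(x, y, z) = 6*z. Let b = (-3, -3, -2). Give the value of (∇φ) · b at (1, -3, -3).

-12

∂φ/∂x = 0
∂φ/∂y = 0
∂φ/∂z = 6
∇φ at (1, -3, -3) = (0, 0, 6)
∇φ · b = (0)(-3) + (0)(-3) + (6)(-2) = -12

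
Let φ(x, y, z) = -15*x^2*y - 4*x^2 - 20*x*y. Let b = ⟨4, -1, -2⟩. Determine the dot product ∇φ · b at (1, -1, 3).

203

∂φ/∂x = -30*x*y - 8*x - 20*y
∂φ/∂y = -15*x^2 - 20*x
∂φ/∂z = 0
∇φ at (1, -1, 3) = (42, -35, 0)
∇φ · b = (42)(4) + (-35)(-1) + (0)(-2) = 203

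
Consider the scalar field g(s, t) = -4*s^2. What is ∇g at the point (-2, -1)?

∂g/∂s = -8*s
∂g/∂t = 0
∇g = (-8*s, 0)
At (-2, -1): (16, 0).

(16, 0)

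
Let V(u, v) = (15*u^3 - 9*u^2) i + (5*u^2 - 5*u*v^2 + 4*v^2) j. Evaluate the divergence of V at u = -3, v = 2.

535

∂V₁/∂u = 45*u^2 - 18*u
∂V₂/∂v = -10*u*v + 8*v
∇·V = 45*u^2 - 10*u*v - 18*u + 8*v
At (-3, 2): 535.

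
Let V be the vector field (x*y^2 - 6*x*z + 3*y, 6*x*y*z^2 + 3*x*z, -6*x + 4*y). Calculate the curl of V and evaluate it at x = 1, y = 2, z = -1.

(∇×V)₁ = ∂V₃/∂y − ∂V₂/∂z = -12*x*y*z - 3*x + 4
(∇×V)₂ = ∂V₁/∂z − ∂V₃/∂x = -6*x + 6
(∇×V)₃ = ∂V₂/∂x − ∂V₁/∂y = -2*x*y + 6*y*z^2 + 3*z - 3
∇×V = (-12*x*y*z - 3*x + 4, -6*x + 6, -2*x*y + 6*y*z^2 + 3*z - 3)
At (1, 2, -1): (25, 0, 2).

(25, 0, 2)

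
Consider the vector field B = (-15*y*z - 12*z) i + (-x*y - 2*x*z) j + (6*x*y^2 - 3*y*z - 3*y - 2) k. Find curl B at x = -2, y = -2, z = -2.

(∇×B)₁ = ∂B₃/∂y − ∂B₂/∂z = 12*x*y + 2*x - 3*z - 3
(∇×B)₂ = ∂B₁/∂z − ∂B₃/∂x = -6*y^2 - 15*y - 12
(∇×B)₃ = ∂B₂/∂x − ∂B₁/∂y = -y + 13*z
∇×B = (12*x*y + 2*x - 3*z - 3, -6*y^2 - 15*y - 12, -y + 13*z)
At (-2, -2, -2): (47, -6, -24).

(47, -6, -24)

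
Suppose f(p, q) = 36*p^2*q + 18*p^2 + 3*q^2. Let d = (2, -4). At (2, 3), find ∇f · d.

360

∂f/∂p = 72*p*q + 36*p
∂f/∂q = 36*p^2 + 6*q
∇f at (2, 3) = (504, 162)
∇f · d = (504)(2) + (162)(-4) = 360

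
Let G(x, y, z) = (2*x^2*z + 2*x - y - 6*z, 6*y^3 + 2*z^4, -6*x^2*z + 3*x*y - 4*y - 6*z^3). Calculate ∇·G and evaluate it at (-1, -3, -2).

94

∂G₁/∂x = 4*x*z + 2
∂G₂/∂y = 18*y^2
∂G₃/∂z = -6*x^2 - 18*z^2
∇·G = -6*x^2 + 4*x*z + 18*y^2 - 18*z^2 + 2
At (-1, -3, -2): 94.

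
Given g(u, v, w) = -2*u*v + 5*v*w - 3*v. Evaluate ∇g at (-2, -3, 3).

∂g/∂u = -2*v
∂g/∂v = -2*u + 5*w - 3
∂g/∂w = 5*v
∇g = (-2*v, -2*u + 5*w - 3, 5*v)
At (-2, -3, 3): (6, 16, -15).

(6, 16, -15)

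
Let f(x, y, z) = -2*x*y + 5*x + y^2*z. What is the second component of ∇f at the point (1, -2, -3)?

(∇f)_2 = ∂f/∂y = -2*x + 2*y*z
At (1, -2, -3): 10.

10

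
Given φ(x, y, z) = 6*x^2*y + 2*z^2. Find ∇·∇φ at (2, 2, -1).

∂²φ/∂x² = 12*y
∂²φ/∂y² = 0
∂²φ/∂z² = 4
∇²φ = 12*y + 4
At (2, 2, -1): 28.

28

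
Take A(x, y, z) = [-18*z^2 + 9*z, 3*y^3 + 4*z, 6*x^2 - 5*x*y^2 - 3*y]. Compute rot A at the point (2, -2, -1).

(33, 41, 0)

(∇×A)₁ = ∂A₃/∂y − ∂A₂/∂z = -10*x*y - 7
(∇×A)₂ = ∂A₁/∂z − ∂A₃/∂x = -12*x + 5*y^2 - 36*z + 9
(∇×A)₃ = ∂A₂/∂x − ∂A₁/∂y = 0
∇×A = (-10*x*y - 7, -12*x + 5*y^2 - 36*z + 9, 0)
At (2, -2, -1): (33, 41, 0).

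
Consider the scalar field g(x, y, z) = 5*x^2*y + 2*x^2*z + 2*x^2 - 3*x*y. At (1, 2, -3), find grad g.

(6, 2, 2)

∂g/∂x = 10*x*y + 4*x*z + 4*x - 3*y
∂g/∂y = 5*x^2 - 3*x
∂g/∂z = 2*x^2
∇g = (10*x*y + 4*x*z + 4*x - 3*y, 5*x^2 - 3*x, 2*x^2)
At (1, 2, -3): (6, 2, 2).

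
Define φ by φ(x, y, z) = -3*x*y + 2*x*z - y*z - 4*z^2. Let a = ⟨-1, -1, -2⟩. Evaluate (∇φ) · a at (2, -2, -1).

-27

∂φ/∂x = -3*y + 2*z
∂φ/∂y = -3*x - z
∂φ/∂z = 2*x - y - 8*z
∇φ at (2, -2, -1) = (4, -5, 14)
∇φ · a = (4)(-1) + (-5)(-1) + (14)(-2) = -27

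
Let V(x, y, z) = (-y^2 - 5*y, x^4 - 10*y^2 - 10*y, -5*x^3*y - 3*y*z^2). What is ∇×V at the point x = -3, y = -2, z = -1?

(∇×V)₁ = ∂V₃/∂y − ∂V₂/∂z = -5*x^3 - 3*z^2
(∇×V)₂ = ∂V₁/∂z − ∂V₃/∂x = 15*x^2*y
(∇×V)₃ = ∂V₂/∂x − ∂V₁/∂y = 4*x^3 + 2*y + 5
∇×V = (-5*x^3 - 3*z^2, 15*x^2*y, 4*x^3 + 2*y + 5)
At (-3, -2, -1): (132, -270, -107).

(132, -270, -107)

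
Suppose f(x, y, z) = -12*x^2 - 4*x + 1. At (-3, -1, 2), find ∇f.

(68, 0, 0)

∂f/∂x = -24*x - 4
∂f/∂y = 0
∂f/∂z = 0
∇f = (-24*x - 4, 0, 0)
At (-3, -1, 2): (68, 0, 0).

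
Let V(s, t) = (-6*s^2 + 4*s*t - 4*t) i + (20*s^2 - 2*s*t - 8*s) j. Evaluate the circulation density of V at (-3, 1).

∂V₂/∂s = 40*s - 2*t - 8
∂V₁/∂t = 4*s - 4
Scalar curl = 36*s - 2*t - 4
At (-3, 1): -114.

-114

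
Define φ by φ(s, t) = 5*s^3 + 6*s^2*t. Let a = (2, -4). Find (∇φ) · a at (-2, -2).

∂φ/∂s = 15*s^2 + 12*s*t
∂φ/∂t = 6*s^2
∇φ at (-2, -2) = (108, 24)
∇φ · a = (108)(2) + (24)(-4) = 120

120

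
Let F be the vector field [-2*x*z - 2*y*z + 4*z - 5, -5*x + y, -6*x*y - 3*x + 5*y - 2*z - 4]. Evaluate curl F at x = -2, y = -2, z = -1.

(17, 3, -7)

(∇×F)₁ = ∂F₃/∂y − ∂F₂/∂z = -6*x + 5
(∇×F)₂ = ∂F₁/∂z − ∂F₃/∂x = -2*x + 4*y + 7
(∇×F)₃ = ∂F₂/∂x − ∂F₁/∂y = 2*z - 5
∇×F = (-6*x + 5, -2*x + 4*y + 7, 2*z - 5)
At (-2, -2, -1): (17, 3, -7).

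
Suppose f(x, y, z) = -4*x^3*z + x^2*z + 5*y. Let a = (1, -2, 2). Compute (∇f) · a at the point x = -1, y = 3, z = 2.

∂f/∂x = -12*x^2*z + 2*x*z
∂f/∂y = 5
∂f/∂z = -4*x^3 + x^2
∇f at (-1, 3, 2) = (-28, 5, 5)
∇f · a = (-28)(1) + (5)(-2) + (5)(2) = -28

-28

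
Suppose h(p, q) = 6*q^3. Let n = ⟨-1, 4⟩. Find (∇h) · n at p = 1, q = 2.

∂h/∂p = 0
∂h/∂q = 18*q^2
∇h at (1, 2) = (0, 72)
∇h · n = (0)(-1) + (72)(4) = 288

288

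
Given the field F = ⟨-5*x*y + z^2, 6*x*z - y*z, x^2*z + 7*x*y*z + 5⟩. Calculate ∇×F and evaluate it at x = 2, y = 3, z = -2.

(∇×F)₁ = ∂F₃/∂y − ∂F₂/∂z = 7*x*z - 6*x + y
(∇×F)₂ = ∂F₁/∂z − ∂F₃/∂x = -2*x*z - 7*y*z + 2*z
(∇×F)₃ = ∂F₂/∂x − ∂F₁/∂y = 5*x + 6*z
∇×F = (7*x*z - 6*x + y, -2*x*z - 7*y*z + 2*z, 5*x + 6*z)
At (2, 3, -2): (-37, 46, -2).

(-37, 46, -2)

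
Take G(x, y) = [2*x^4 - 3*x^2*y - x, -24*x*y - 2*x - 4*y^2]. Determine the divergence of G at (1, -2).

∂G₁/∂x = 8*x^3 - 6*x*y - 1
∂G₂/∂y = -24*x - 8*y
∇·G = 8*x^3 - 6*x*y - 24*x - 8*y - 1
At (1, -2): 11.

11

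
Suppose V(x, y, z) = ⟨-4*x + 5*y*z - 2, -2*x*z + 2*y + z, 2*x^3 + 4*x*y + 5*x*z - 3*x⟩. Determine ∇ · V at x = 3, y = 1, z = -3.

13

∂V₁/∂x = -4
∂V₂/∂y = 2
∂V₃/∂z = 5*x
∇·V = 5*x - 2
At (3, 1, -3): 13.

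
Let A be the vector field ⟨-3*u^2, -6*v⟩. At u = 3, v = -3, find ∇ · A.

-24

∂A₁/∂u = -6*u
∂A₂/∂v = -6
∇·A = -6*u - 6
At (3, -3): -24.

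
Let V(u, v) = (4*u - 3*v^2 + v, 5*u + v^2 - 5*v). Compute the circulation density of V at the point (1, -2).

-8

∂V₂/∂u = 5
∂V₁/∂v = -6*v + 1
Scalar curl = 6*v + 4
At (1, -2): -8.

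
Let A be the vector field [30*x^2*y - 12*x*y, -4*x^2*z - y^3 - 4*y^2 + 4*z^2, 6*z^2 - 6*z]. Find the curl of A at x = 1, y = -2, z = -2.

(20, 0, -2)

(∇×A)₁ = ∂A₃/∂y − ∂A₂/∂z = 4*x^2 - 8*z
(∇×A)₂ = ∂A₁/∂z − ∂A₃/∂x = 0
(∇×A)₃ = ∂A₂/∂x − ∂A₁/∂y = -30*x^2 - 8*x*z + 12*x
∇×A = (4*x^2 - 8*z, 0, -30*x^2 - 8*x*z + 12*x)
At (1, -2, -2): (20, 0, -2).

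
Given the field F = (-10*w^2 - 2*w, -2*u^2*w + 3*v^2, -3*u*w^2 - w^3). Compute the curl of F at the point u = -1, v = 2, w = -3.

(∇×F)₁ = ∂F₃/∂v − ∂F₂/∂w = 2*u^2
(∇×F)₂ = ∂F₁/∂w − ∂F₃/∂u = 3*w^2 - 20*w - 2
(∇×F)₃ = ∂F₂/∂u − ∂F₁/∂v = -4*u*w
∇×F = (2*u^2, 3*w^2 - 20*w - 2, -4*u*w)
At (-1, 2, -3): (2, 85, -12).

(2, 85, -12)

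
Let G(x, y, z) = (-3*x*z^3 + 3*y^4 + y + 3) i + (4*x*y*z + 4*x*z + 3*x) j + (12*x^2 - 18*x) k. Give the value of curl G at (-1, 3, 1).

(∇×G)₁ = ∂G₃/∂y − ∂G₂/∂z = -4*x*y - 4*x
(∇×G)₂ = ∂G₁/∂z − ∂G₃/∂x = -9*x*z^2 - 24*x + 18
(∇×G)₃ = ∂G₂/∂x − ∂G₁/∂y = -12*y^3 + 4*y*z + 4*z + 2
∇×G = (-4*x*y - 4*x, -9*x*z^2 - 24*x + 18, -12*y^3 + 4*y*z + 4*z + 2)
At (-1, 3, 1): (16, 51, -306).

(16, 51, -306)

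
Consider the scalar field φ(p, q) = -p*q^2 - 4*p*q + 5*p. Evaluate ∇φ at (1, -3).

∂φ/∂p = -q^2 - 4*q + 5
∂φ/∂q = -2*p*q - 4*p
∇φ = (-q^2 - 4*q + 5, -2*p*q - 4*p)
At (1, -3): (8, 2).

(8, 2)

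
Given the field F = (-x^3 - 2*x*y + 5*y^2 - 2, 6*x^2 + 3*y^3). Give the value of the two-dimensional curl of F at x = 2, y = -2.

48

∂F₂/∂x = 12*x
∂F₁/∂y = -2*x + 10*y
Scalar curl = 14*x - 10*y
At (2, -2): 48.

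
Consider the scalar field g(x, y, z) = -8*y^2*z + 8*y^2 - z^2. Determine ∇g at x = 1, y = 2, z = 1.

∂g/∂x = 0
∂g/∂y = -16*y*z + 16*y
∂g/∂z = -8*y^2 - 2*z
∇g = (0, -16*y*z + 16*y, -8*y^2 - 2*z)
At (1, 2, 1): (0, 0, -34).

(0, 0, -34)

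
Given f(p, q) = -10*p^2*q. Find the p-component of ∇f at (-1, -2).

(∇f)_1 = ∂f/∂p = -20*p*q
At (-1, -2): -40.

-40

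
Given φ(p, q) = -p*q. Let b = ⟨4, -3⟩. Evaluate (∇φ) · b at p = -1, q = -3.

∂φ/∂p = -q
∂φ/∂q = -p
∇φ at (-1, -3) = (3, 1)
∇φ · b = (3)(4) + (1)(-3) = 9

9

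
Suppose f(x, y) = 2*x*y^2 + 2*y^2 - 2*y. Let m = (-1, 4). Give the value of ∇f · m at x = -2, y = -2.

∂f/∂x = 2*y^2
∂f/∂y = 4*x*y + 4*y - 2
∇f at (-2, -2) = (8, 6)
∇f · m = (8)(-1) + (6)(4) = 16

16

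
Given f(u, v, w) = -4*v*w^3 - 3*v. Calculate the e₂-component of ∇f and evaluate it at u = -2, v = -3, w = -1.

1

(∇f)_2 = ∂f/∂v = -4*w^3 - 3
At (-2, -3, -1): 1.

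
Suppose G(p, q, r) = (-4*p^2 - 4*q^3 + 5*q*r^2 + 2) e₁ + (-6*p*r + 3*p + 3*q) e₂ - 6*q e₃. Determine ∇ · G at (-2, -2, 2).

∂G₁/∂p = -8*p
∂G₂/∂q = 3
∂G₃/∂r = 0
∇·G = -8*p + 3
At (-2, -2, 2): 19.

19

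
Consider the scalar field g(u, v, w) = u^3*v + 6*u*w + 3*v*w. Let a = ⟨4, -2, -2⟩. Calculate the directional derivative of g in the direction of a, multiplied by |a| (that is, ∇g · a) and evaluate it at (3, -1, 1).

-174

∂g/∂u = 3*u^2*v + 6*w
∂g/∂v = u^3 + 3*w
∂g/∂w = 6*u + 3*v
∇g at (3, -1, 1) = (-21, 30, 15)
∇g · a = (-21)(4) + (30)(-2) + (15)(-2) = -174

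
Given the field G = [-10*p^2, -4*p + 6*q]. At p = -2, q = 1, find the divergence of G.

∂G₁/∂p = -20*p
∂G₂/∂q = 6
∇·G = -20*p + 6
At (-2, 1): 46.

46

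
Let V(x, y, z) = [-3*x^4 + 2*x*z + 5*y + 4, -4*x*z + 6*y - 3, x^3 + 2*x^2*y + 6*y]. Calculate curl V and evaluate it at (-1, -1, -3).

(∇×V)₁ = ∂V₃/∂y − ∂V₂/∂z = 2*x^2 + 4*x + 6
(∇×V)₂ = ∂V₁/∂z − ∂V₃/∂x = -3*x^2 - 4*x*y + 2*x
(∇×V)₃ = ∂V₂/∂x − ∂V₁/∂y = -4*z - 5
∇×V = (2*x^2 + 4*x + 6, -3*x^2 - 4*x*y + 2*x, -4*z - 5)
At (-1, -1, -3): (4, -9, 7).

(4, -9, 7)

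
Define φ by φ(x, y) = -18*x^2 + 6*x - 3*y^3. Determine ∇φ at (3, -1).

∂φ/∂x = -36*x + 6
∂φ/∂y = -9*y^2
∇φ = (-36*x + 6, -9*y^2)
At (3, -1): (-102, -9).

(-102, -9)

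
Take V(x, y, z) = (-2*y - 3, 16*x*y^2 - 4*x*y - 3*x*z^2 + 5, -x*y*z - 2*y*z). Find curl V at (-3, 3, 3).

(-51, 9, 107)

(∇×V)₁ = ∂V₃/∂y − ∂V₂/∂z = 5*x*z - 2*z
(∇×V)₂ = ∂V₁/∂z − ∂V₃/∂x = y*z
(∇×V)₃ = ∂V₂/∂x − ∂V₁/∂y = 16*y^2 - 4*y - 3*z^2 + 2
∇×V = (5*x*z - 2*z, y*z, 16*y^2 - 4*y - 3*z^2 + 2)
At (-3, 3, 3): (-51, 9, 107).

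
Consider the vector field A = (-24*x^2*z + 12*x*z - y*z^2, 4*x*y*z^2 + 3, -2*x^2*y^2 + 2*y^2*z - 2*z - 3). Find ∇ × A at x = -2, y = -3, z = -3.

(∇×A)₁ = ∂A₃/∂y − ∂A₂/∂z = -4*x^2*y - 8*x*y*z + 4*y*z
(∇×A)₂ = ∂A₁/∂z − ∂A₃/∂x = -24*x^2 + 4*x*y^2 + 12*x - 2*y*z
(∇×A)₃ = ∂A₂/∂x − ∂A₁/∂y = 4*y*z^2 + z^2
∇×A = (-4*x^2*y - 8*x*y*z + 4*y*z, -24*x^2 + 4*x*y^2 + 12*x - 2*y*z, 4*y*z^2 + z^2)
At (-2, -3, -3): (228, -210, -99).

(228, -210, -99)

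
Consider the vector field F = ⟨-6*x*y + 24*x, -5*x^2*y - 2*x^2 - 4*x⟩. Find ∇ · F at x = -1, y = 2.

7

∂F₁/∂x = -6*y + 24
∂F₂/∂y = -5*x^2
∇·F = -5*x^2 - 6*y + 24
At (-1, 2): 7.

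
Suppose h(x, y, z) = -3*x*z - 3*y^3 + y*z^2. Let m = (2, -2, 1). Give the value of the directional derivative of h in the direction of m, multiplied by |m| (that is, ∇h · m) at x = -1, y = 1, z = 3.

-9

∂h/∂x = -3*z
∂h/∂y = -9*y^2 + z^2
∂h/∂z = -3*x + 2*y*z
∇h at (-1, 1, 3) = (-9, 0, 9)
∇h · m = (-9)(2) + (0)(-2) + (9)(1) = -9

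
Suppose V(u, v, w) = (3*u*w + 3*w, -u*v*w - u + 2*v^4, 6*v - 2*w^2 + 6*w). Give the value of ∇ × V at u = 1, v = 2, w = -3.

(∇×V)₁ = ∂V₃/∂v − ∂V₂/∂w = u*v + 6
(∇×V)₂ = ∂V₁/∂w − ∂V₃/∂u = 3*u + 3
(∇×V)₃ = ∂V₂/∂u − ∂V₁/∂v = -v*w - 1
∇×V = (u*v + 6, 3*u + 3, -v*w - 1)
At (1, 2, -3): (8, 6, 5).

(8, 6, 5)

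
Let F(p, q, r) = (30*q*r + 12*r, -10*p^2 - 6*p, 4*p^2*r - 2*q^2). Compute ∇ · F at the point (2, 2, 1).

∂F₁/∂p = 0
∂F₂/∂q = 0
∂F₃/∂r = 4*p^2
∇·F = 4*p^2
At (2, 2, 1): 16.

16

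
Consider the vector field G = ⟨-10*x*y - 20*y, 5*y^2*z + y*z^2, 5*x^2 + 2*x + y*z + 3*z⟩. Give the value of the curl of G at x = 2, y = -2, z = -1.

(-25, -22, 40)

(∇×G)₁ = ∂G₃/∂y − ∂G₂/∂z = -5*y^2 - 2*y*z + z
(∇×G)₂ = ∂G₁/∂z − ∂G₃/∂x = -10*x - 2
(∇×G)₃ = ∂G₂/∂x − ∂G₁/∂y = 10*x + 20
∇×G = (-5*y^2 - 2*y*z + z, -10*x - 2, 10*x + 20)
At (2, -2, -1): (-25, -22, 40).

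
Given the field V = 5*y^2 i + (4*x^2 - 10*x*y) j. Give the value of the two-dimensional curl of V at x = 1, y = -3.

68

∂V₂/∂x = 8*x - 10*y
∂V₁/∂y = 10*y
Scalar curl = 8*x - 20*y
At (1, -3): 68.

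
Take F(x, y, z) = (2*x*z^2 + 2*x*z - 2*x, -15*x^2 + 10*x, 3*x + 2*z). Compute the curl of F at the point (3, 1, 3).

(∇×F)₁ = ∂F₃/∂y − ∂F₂/∂z = 0
(∇×F)₂ = ∂F₁/∂z − ∂F₃/∂x = 4*x*z + 2*x - 3
(∇×F)₃ = ∂F₂/∂x − ∂F₁/∂y = -30*x + 10
∇×F = (0, 4*x*z + 2*x - 3, -30*x + 10)
At (3, 1, 3): (0, 39, -80).

(0, 39, -80)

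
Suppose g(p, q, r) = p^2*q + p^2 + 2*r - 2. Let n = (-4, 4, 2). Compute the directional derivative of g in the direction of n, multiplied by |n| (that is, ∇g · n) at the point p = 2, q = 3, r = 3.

∂g/∂p = 2*p*q + 2*p
∂g/∂q = p^2
∂g/∂r = 2
∇g at (2, 3, 3) = (16, 4, 2)
∇g · n = (16)(-4) + (4)(4) + (2)(2) = -44

-44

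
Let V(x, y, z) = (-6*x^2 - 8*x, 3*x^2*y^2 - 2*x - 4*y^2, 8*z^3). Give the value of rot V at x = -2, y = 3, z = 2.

(∇×V)₁ = ∂V₃/∂y − ∂V₂/∂z = 0
(∇×V)₂ = ∂V₁/∂z − ∂V₃/∂x = 0
(∇×V)₃ = ∂V₂/∂x − ∂V₁/∂y = 6*x*y^2 - 2
∇×V = (0, 0, 6*x*y^2 - 2)
At (-2, 3, 2): (0, 0, -110).

(0, 0, -110)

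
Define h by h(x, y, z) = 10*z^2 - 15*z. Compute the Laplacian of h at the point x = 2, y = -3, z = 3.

∂²h/∂x² = 0
∂²h/∂y² = 0
∂²h/∂z² = 20
∇²h = 20
At (2, -3, 3): 20.

20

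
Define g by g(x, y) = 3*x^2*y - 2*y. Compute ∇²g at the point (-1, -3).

∂²g/∂x² = 6*y
∂²g/∂y² = 0
∇²g = 6*y
At (-1, -3): -18.

-18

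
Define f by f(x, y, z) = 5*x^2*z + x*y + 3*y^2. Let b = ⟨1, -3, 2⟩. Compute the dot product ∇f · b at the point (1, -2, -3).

11

∂f/∂x = 10*x*z + y
∂f/∂y = x + 6*y
∂f/∂z = 5*x^2
∇f at (1, -2, -3) = (-32, -11, 5)
∇f · b = (-32)(1) + (-11)(-3) + (5)(2) = 11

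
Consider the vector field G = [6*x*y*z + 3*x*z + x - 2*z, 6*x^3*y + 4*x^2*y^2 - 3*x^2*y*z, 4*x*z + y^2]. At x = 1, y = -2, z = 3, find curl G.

(∇×G)₁ = ∂G₃/∂y − ∂G₂/∂z = 3*x^2*y + 2*y
(∇×G)₂ = ∂G₁/∂z − ∂G₃/∂x = 6*x*y + 3*x - 4*z - 2
(∇×G)₃ = ∂G₂/∂x − ∂G₁/∂y = 18*x^2*y + 8*x*y^2 - 6*x*y*z - 6*x*z
∇×G = (3*x^2*y + 2*y, 6*x*y + 3*x - 4*z - 2, 18*x^2*y + 8*x*y^2 - 6*x*y*z - 6*x*z)
At (1, -2, 3): (-10, -23, 14).

(-10, -23, 14)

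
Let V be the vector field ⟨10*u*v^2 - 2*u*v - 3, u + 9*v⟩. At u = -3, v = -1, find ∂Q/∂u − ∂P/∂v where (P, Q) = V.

∂V₂/∂u = 1
∂V₁/∂v = 20*u*v - 2*u
Scalar curl = -20*u*v + 2*u + 1
At (-3, -1): -65.

-65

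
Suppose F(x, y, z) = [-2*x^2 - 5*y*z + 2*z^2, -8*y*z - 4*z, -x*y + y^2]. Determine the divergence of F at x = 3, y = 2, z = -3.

12

∂F₁/∂x = -4*x
∂F₂/∂y = -8*z
∂F₃/∂z = 0
∇·F = -4*x - 8*z
At (3, 2, -3): 12.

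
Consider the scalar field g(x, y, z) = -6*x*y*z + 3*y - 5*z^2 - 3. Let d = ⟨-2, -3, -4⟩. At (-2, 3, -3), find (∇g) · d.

-273

∂g/∂x = -6*y*z
∂g/∂y = -6*x*z + 3
∂g/∂z = -6*x*y - 10*z
∇g at (-2, 3, -3) = (54, -33, 66)
∇g · d = (54)(-2) + (-33)(-3) + (66)(-4) = -273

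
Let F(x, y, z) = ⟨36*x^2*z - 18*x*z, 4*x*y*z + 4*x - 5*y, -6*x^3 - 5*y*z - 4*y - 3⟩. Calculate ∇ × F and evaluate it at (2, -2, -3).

(27, 180, 28)

(∇×F)₁ = ∂F₃/∂y − ∂F₂/∂z = -4*x*y - 5*z - 4
(∇×F)₂ = ∂F₁/∂z − ∂F₃/∂x = 54*x^2 - 18*x
(∇×F)₃ = ∂F₂/∂x − ∂F₁/∂y = 4*y*z + 4
∇×F = (-4*x*y - 5*z - 4, 54*x^2 - 18*x, 4*y*z + 4)
At (2, -2, -3): (27, 180, 28).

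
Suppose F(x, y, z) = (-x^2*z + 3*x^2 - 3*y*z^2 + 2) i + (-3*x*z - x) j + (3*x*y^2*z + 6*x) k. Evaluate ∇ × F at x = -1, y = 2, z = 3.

(∇×F)₁ = ∂F₃/∂y − ∂F₂/∂z = 6*x*y*z + 3*x
(∇×F)₂ = ∂F₁/∂z − ∂F₃/∂x = -x^2 - 3*y^2*z - 6*y*z - 6
(∇×F)₃ = ∂F₂/∂x − ∂F₁/∂y = 3*z^2 - 3*z - 1
∇×F = (6*x*y*z + 3*x, -x^2 - 3*y^2*z - 6*y*z - 6, 3*z^2 - 3*z - 1)
At (-1, 2, 3): (-39, -79, 17).

(-39, -79, 17)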